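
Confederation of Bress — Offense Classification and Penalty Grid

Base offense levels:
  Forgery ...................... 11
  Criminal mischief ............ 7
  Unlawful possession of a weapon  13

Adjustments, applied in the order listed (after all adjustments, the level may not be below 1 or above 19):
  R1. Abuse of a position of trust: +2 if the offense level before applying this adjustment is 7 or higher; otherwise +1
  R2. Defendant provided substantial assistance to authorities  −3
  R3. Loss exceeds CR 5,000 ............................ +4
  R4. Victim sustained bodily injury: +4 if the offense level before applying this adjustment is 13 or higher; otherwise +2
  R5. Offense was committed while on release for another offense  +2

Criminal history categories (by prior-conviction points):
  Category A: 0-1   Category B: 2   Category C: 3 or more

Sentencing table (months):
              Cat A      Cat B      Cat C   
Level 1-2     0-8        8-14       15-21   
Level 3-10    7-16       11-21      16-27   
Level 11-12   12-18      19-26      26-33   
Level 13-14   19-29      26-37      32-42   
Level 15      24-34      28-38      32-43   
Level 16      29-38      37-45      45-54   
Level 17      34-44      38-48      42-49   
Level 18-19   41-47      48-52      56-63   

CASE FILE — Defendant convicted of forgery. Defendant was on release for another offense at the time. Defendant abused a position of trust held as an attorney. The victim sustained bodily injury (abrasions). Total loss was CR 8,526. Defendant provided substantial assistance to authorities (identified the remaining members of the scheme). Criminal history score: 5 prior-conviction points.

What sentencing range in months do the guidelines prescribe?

56-63 months

Base offense level for forgery: 11.
R1 applies (level before this adjustment is 11 ≥ 7, so +2): 11 + 2 = 13.
R2 applies: 13 − 3 = 10.
R3 applies: 10 + 4 = 14.
R4 applies (level before this adjustment is 14 ≥ 13, so +4): 14 + 4 = 18.
R5 applies: 18 + 2 = 20.
Level 20 exceeds the maximum of 19; capped at 19.
Final offense level: 19.
Criminal history: 5 prior points → Category C (3+).
Level 19 falls in the 18-19 band.
Grid: Level 18-19 × Category C = 56-63 months.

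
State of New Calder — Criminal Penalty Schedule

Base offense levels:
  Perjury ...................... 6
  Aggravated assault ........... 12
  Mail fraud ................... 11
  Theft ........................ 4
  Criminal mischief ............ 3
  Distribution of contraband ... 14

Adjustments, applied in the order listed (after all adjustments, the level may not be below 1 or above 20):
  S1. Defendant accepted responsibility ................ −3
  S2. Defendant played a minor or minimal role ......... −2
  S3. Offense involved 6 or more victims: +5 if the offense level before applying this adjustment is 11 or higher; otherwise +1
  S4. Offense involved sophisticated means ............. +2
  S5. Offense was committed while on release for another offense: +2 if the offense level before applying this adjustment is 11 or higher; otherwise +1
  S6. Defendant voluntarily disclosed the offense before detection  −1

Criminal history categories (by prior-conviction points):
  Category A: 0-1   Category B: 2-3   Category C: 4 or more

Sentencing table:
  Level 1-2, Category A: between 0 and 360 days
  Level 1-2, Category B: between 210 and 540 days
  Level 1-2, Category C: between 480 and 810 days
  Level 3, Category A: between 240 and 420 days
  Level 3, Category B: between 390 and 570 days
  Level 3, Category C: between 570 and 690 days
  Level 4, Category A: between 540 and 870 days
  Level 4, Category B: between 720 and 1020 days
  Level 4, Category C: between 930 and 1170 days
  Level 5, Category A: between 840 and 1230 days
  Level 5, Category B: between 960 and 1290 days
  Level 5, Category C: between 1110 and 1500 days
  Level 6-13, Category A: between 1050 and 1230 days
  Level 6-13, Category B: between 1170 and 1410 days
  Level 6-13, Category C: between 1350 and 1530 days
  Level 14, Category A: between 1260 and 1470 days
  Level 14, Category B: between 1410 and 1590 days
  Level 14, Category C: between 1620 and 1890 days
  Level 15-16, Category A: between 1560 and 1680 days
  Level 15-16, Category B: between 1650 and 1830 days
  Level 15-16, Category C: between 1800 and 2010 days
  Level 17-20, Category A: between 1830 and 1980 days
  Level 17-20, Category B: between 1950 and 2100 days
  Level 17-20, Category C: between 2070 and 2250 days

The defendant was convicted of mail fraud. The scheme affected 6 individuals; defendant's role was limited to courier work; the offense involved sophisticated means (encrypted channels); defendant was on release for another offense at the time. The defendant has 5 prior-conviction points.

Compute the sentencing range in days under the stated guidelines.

Base offense level for mail fraud: 11.
S2 applies: 11 − 2 = 9.
S3 applies (level before this adjustment is 9 < 11, so +1): 9 + 1 = 10.
S4 applies: 10 + 2 = 12.
S5 applies (level before this adjustment is 12 ≥ 11, so +2): 12 + 2 = 14.
Final offense level: 14.
Criminal history: 5 prior points → Category C (4+).
Level 14 falls in the 14 band.
Grid: Level 14 × Category C = 1620-1890 days.

1620-1890 days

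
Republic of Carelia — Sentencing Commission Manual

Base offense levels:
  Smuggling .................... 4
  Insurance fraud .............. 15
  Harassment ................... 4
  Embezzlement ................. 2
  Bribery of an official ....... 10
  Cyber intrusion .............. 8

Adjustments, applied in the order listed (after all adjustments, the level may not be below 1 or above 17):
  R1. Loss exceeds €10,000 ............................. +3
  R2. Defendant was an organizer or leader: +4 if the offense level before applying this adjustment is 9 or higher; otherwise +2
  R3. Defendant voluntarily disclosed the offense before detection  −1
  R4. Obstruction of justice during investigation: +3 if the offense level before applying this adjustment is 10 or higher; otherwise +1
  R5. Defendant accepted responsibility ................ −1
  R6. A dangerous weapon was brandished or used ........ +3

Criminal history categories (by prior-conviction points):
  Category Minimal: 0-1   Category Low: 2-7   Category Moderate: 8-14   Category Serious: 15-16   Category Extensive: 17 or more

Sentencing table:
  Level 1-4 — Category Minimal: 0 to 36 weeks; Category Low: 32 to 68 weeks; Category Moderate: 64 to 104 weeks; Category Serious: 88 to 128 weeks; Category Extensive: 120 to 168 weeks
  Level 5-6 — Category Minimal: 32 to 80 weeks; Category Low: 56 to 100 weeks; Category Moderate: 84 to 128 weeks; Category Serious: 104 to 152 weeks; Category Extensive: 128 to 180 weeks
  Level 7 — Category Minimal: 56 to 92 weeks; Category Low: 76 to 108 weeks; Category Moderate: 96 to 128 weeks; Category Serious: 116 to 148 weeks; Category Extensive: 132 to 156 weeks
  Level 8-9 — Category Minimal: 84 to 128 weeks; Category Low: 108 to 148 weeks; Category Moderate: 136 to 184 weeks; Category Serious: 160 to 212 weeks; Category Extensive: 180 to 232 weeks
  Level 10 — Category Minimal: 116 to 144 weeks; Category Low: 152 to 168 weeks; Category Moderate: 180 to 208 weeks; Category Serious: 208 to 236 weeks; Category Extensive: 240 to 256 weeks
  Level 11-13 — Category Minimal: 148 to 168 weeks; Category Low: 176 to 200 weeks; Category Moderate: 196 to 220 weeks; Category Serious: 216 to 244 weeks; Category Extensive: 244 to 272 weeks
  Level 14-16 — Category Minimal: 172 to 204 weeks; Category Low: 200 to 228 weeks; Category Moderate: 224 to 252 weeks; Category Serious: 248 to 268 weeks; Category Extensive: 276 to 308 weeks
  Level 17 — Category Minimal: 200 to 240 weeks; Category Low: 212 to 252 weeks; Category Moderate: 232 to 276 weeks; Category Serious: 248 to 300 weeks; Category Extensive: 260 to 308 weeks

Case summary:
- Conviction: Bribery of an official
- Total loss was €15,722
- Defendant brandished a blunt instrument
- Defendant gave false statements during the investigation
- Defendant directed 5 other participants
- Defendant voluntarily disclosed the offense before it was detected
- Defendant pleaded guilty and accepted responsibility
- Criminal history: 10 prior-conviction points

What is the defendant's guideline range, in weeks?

Base offense level for bribery of an official: 10.
R1 applies: 10 + 3 = 13.
R2 applies (level before this adjustment is 13 ≥ 9, so +4): 13 + 4 = 17.
R3 applies: 17 − 1 = 16.
R4 applies (level before this adjustment is 16 ≥ 10, so +3): 16 + 3 = 19.
R5 applies: 19 − 1 = 18.
R6 applies: 18 + 3 = 21.
Level 21 exceeds the maximum of 17; capped at 17.
Final offense level: 17.
Criminal history: 10 prior points → Category Moderate (8-14).
Level 17 falls in the 17 band.
Grid: Level 17 × Category Moderate = 232-276 weeks.

232-276 weeks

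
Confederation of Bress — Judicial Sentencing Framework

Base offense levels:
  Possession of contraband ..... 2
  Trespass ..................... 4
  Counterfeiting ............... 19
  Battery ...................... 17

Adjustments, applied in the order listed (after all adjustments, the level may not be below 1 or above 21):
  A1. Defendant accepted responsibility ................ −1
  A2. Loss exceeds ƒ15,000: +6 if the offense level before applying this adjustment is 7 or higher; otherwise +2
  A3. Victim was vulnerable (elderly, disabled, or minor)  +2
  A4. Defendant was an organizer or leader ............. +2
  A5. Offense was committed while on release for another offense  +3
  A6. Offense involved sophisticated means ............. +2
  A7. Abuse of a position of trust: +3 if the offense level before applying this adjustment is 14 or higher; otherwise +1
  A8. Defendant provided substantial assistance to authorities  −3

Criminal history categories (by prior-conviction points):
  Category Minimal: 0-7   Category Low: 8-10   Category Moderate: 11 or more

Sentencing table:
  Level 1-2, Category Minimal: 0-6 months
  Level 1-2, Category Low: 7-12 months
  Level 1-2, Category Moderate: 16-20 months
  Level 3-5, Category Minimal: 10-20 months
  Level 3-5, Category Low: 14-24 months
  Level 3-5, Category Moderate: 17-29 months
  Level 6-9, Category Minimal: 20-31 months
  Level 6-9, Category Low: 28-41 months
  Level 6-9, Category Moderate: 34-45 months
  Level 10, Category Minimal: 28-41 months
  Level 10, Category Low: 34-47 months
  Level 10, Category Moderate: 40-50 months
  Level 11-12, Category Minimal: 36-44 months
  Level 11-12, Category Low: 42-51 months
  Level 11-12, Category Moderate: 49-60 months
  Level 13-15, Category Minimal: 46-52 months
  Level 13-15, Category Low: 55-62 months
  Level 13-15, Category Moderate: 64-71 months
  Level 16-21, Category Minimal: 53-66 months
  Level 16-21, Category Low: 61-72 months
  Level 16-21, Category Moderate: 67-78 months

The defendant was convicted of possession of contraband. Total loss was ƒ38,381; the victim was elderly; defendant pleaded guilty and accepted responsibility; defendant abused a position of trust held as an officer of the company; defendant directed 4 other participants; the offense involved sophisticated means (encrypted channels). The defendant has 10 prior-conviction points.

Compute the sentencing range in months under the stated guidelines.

34-47 months

Base offense level for possession of contraband: 2.
A1 applies: 2 − 1 = 1.
A2 applies (level before this adjustment is 1 < 7, so +2): 1 + 2 = 3.
A3 applies: 3 + 2 = 5.
A4 applies: 5 + 2 = 7.
A6 applies: 7 + 2 = 9.
A7 applies (level before this adjustment is 9 < 14, so +1): 9 + 1 = 10.
A8 does not apply.
Final offense level: 10.
Criminal history: 10 prior points → Category Low (8-10).
Level 10 falls in the 10 band.
Grid: Level 10 × Category Low = 34-47 months.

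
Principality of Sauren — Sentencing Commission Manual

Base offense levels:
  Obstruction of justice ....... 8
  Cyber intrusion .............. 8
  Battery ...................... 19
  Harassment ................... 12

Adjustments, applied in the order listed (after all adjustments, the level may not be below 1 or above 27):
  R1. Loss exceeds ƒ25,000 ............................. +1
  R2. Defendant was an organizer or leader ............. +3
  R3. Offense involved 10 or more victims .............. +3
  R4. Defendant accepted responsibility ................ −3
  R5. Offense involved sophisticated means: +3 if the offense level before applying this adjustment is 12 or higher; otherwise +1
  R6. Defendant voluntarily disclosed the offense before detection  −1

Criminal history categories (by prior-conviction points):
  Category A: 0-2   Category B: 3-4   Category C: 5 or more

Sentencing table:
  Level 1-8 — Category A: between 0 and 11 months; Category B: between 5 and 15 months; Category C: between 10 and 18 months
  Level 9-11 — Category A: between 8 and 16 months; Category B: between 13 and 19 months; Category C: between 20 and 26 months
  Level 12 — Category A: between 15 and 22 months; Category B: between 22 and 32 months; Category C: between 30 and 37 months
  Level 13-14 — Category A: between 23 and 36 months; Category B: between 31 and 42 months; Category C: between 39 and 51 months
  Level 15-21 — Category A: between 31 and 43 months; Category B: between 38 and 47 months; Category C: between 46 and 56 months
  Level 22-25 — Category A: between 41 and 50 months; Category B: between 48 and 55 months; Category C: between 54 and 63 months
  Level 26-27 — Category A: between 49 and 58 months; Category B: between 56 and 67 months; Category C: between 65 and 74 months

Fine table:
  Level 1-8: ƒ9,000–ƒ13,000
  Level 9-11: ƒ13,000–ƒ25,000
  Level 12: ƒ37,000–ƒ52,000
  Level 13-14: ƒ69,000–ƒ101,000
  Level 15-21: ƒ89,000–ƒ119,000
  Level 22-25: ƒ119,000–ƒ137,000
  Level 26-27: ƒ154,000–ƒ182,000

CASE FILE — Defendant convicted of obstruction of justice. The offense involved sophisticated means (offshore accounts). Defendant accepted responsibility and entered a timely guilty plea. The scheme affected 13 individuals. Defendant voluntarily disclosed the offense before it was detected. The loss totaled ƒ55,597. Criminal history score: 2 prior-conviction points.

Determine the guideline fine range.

Base offense level for obstruction of justice: 8.
R1 applies: 8 + 1 = 9.
R3 applies: 9 + 3 = 12.
R4 applies: 12 − 3 = 9.
R5 applies (level before this adjustment is 9 < 12, so +1): 9 + 1 = 10.
R6 applies: 10 − 1 = 9.
Final offense level: 9.
Level 9 falls in the 9-11 band.
Fine table: Level 9-11 → ƒ13,000–ƒ25,000.

ƒ13,000–ƒ25,000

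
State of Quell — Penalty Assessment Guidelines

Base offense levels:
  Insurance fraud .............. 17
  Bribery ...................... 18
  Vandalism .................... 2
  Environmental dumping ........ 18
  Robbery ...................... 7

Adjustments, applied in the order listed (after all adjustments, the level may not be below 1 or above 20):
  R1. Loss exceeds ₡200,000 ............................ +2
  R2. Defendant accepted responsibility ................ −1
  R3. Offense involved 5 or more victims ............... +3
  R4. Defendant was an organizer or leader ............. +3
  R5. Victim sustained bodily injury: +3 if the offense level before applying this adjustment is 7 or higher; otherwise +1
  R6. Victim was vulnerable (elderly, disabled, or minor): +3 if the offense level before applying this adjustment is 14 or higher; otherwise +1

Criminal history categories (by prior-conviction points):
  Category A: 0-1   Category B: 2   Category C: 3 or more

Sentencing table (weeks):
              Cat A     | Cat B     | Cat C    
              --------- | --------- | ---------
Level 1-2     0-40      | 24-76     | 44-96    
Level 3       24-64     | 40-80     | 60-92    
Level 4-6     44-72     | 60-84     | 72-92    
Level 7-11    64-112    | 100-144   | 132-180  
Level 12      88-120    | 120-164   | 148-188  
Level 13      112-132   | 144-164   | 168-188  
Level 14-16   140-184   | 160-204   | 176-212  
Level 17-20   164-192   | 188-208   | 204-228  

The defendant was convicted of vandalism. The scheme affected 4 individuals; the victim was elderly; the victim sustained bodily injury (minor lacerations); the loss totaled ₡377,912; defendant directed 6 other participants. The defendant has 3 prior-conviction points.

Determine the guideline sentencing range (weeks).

Base offense level for vandalism: 2.
R1 applies: 2 + 2 = 4.
R2 does not apply.
R3 does not apply.
R4 applies: 4 + 3 = 7.
R5 applies (level before this adjustment is 7 ≥ 7, so +3): 7 + 3 = 10.
R6 applies (level before this adjustment is 10 < 14, so +1): 10 + 1 = 11.
Final offense level: 11.
Criminal history: 3 prior points → Category C (3+).
Level 11 falls in the 7-11 band.
Grid: Level 7-11 × Category C = 132-180 weeks.

132-180 weeks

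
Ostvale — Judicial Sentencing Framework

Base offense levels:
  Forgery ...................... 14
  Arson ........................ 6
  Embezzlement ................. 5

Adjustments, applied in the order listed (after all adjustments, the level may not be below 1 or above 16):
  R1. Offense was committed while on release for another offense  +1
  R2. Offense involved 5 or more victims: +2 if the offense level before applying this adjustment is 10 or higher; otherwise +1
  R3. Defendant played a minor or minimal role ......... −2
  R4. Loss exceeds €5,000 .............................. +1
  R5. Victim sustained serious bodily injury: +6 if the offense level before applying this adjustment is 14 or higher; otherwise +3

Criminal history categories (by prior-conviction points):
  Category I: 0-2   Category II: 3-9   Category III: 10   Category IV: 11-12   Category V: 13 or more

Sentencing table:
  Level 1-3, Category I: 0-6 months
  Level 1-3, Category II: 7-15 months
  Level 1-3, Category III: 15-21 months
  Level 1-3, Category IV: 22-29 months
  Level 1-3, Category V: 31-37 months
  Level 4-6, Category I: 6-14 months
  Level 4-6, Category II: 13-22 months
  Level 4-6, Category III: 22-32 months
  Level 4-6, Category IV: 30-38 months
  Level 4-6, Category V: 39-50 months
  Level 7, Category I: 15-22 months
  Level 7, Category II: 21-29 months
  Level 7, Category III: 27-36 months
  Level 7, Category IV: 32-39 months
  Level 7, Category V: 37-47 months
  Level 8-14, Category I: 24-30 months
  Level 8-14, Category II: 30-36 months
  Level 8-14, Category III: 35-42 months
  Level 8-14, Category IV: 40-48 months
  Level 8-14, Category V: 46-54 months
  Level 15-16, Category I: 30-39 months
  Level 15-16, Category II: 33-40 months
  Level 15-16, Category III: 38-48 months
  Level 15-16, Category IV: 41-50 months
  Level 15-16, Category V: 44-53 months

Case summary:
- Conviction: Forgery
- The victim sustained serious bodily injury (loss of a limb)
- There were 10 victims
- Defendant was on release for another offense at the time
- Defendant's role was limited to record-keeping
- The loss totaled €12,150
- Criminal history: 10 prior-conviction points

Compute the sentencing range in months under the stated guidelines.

38-48 months

Base offense level for forgery: 14.
R1 applies: 14 + 1 = 15.
R2 applies (level before this adjustment is 15 ≥ 10, so +2): 15 + 2 = 17.
R3 applies: 17 − 2 = 15.
R4 applies: 15 + 1 = 16.
R5 applies (level before this adjustment is 16 ≥ 14, so +6): 16 + 6 = 22.
Level 22 exceeds the maximum of 16; capped at 16.
Final offense level: 16.
Criminal history: 10 prior points → Category III (10).
Level 16 falls in the 15-16 band.
Grid: Level 15-16 × Category III = 38-48 months.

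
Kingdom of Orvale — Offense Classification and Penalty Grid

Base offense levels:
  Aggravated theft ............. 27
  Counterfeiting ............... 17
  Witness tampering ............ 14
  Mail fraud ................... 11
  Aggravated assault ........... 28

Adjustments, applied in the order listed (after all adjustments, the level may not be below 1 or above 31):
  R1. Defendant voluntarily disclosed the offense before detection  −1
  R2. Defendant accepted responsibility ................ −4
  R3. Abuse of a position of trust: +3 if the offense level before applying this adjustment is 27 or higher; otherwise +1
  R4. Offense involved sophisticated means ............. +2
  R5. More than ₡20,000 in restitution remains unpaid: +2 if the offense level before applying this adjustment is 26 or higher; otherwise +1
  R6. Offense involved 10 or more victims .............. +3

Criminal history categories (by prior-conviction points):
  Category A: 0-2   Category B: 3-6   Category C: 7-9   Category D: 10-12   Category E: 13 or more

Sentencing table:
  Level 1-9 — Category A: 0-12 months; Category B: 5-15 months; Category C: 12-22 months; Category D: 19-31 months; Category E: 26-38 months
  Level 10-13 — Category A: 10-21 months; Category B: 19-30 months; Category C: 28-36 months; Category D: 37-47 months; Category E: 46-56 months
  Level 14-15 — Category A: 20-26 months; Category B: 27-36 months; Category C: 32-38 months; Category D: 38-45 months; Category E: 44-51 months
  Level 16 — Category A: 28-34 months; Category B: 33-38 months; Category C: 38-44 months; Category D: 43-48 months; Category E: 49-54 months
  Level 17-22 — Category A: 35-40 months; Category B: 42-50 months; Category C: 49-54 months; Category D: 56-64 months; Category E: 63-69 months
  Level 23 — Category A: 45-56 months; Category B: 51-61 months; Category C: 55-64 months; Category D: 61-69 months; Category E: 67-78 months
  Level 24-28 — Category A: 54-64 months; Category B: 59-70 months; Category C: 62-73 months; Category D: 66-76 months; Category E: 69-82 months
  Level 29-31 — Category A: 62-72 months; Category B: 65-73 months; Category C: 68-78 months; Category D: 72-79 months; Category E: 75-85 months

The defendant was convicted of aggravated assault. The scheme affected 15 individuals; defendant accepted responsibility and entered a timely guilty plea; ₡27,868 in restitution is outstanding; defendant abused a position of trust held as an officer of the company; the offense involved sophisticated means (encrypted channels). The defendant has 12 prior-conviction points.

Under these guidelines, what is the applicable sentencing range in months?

72-79 months

Base offense level for aggravated assault: 28.
R2 applies: 28 − 4 = 24.
R3 applies (level before this adjustment is 24 < 27, so +1): 24 + 1 = 25.
R4 applies: 25 + 2 = 27.
R5 applies (level before this adjustment is 27 ≥ 26, so +2): 27 + 2 = 29.
R6 applies: 29 + 3 = 32.
Level 32 exceeds the maximum of 31; capped at 31.
Final offense level: 31.
Criminal history: 12 prior points → Category D (10-12).
Level 31 falls in the 29-31 band.
Grid: Level 29-31 × Category D = 72-79 months.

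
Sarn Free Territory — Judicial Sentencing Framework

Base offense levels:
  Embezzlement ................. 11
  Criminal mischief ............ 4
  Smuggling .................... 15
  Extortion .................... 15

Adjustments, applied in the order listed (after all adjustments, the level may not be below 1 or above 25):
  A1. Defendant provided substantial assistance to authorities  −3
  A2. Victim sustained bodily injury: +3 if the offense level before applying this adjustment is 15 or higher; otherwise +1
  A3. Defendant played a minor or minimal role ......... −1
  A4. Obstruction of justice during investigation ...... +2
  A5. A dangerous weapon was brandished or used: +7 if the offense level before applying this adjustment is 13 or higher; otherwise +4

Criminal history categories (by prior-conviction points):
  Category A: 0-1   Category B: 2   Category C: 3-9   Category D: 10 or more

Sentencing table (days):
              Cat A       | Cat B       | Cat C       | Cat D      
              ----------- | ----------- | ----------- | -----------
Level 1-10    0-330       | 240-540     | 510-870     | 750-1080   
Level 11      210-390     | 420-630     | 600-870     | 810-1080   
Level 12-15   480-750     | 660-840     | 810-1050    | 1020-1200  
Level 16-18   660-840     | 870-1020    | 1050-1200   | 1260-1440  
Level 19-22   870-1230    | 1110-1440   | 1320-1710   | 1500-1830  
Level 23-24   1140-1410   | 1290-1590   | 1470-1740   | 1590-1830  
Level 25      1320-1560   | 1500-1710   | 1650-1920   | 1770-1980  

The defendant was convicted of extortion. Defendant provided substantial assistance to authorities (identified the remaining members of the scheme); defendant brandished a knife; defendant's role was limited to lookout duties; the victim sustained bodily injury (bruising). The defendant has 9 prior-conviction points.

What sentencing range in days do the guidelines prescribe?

1050-1200 days

Base offense level for extortion: 15.
A1 applies: 15 − 3 = 12.
A2 applies (level before this adjustment is 12 < 15, so +1): 12 + 1 = 13.
A3 applies: 13 − 1 = 12.
A5 applies (level before this adjustment is 12 < 13, so +4): 12 + 4 = 16.
Final offense level: 16.
Criminal history: 9 prior points → Category C (3-9).
Level 16 falls in the 16-18 band.
Grid: Level 16-18 × Category C = 1050-1200 days.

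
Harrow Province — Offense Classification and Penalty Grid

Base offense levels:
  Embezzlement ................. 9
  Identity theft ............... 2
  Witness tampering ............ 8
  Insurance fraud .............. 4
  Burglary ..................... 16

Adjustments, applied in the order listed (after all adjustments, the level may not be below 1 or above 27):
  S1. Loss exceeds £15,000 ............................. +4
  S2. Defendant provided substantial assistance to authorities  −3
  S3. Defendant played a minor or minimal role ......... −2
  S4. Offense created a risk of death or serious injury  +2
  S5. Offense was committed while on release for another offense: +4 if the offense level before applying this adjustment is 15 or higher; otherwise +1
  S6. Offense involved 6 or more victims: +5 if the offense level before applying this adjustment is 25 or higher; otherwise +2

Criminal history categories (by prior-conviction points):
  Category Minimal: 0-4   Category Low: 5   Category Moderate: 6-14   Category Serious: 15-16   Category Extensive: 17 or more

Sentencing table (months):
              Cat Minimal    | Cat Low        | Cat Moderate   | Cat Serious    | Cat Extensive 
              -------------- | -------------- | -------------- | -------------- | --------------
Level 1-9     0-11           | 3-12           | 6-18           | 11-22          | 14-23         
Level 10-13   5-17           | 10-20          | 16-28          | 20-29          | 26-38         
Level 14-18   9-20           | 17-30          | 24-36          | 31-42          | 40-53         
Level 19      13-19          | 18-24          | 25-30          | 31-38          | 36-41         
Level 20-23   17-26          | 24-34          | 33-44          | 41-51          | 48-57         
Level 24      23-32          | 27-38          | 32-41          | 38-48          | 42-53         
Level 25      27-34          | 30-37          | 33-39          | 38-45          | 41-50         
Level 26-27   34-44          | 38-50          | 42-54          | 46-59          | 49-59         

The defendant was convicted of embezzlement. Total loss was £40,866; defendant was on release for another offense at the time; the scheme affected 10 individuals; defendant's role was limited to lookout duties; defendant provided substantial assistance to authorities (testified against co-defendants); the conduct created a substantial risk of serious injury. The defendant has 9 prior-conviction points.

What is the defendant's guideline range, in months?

Base offense level for embezzlement: 9.
S1 applies: 9 + 4 = 13.
S2 applies: 13 − 3 = 10.
S3 applies: 10 − 2 = 8.
S4 applies: 8 + 2 = 10.
S5 applies (level before this adjustment is 10 < 15, so +1): 10 + 1 = 11.
S6 applies (level before this adjustment is 11 < 25, so +2): 11 + 2 = 13.
Final offense level: 13.
Criminal history: 9 prior points → Category Moderate (6-14).
Level 13 falls in the 10-13 band.
Grid: Level 10-13 × Category Moderate = 16-28 months.

16-28 months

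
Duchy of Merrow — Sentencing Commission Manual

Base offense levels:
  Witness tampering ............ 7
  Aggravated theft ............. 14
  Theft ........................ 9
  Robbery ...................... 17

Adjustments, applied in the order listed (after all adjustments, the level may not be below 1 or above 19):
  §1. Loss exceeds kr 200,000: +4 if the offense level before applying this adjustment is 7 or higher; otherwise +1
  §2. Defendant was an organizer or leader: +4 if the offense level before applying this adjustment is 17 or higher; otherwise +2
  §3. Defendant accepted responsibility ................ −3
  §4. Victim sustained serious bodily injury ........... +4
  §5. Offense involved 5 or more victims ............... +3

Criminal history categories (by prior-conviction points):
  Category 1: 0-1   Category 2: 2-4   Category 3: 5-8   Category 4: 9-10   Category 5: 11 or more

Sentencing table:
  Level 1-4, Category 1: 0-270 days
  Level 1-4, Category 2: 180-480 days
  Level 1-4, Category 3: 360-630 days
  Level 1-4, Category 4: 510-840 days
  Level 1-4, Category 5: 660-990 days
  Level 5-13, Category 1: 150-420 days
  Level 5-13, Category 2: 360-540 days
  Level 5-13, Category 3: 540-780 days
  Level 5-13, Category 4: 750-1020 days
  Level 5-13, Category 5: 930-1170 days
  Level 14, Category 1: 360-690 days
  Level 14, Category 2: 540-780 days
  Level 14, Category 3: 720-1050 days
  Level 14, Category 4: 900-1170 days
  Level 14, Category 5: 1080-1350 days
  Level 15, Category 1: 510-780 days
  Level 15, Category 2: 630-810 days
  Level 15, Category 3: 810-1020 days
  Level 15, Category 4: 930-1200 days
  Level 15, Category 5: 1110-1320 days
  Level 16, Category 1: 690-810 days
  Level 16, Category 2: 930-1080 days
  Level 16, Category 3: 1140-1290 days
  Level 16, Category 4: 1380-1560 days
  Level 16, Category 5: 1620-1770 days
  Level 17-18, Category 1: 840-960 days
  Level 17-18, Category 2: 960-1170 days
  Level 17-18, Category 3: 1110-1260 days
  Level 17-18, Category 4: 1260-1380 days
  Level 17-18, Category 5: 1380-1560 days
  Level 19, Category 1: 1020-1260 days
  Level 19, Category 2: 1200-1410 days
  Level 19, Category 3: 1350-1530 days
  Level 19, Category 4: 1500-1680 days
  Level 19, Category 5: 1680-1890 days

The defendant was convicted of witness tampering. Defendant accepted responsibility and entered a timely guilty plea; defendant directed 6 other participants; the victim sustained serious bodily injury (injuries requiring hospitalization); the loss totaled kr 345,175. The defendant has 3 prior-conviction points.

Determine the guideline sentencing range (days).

Base offense level for witness tampering: 7.
§1 applies (level before this adjustment is 7 ≥ 7, so +4): 7 + 4 = 11.
§2 applies (level before this adjustment is 11 < 17, so +2): 11 + 2 = 13.
§3 applies: 13 − 3 = 10.
§4 applies: 10 + 4 = 14.
§5 does not apply.
Final offense level: 14.
Criminal history: 3 prior points → Category 2 (2-4).
Level 14 falls in the 14 band.
Grid: Level 14 × Category 2 = 540-780 days.

540-780 days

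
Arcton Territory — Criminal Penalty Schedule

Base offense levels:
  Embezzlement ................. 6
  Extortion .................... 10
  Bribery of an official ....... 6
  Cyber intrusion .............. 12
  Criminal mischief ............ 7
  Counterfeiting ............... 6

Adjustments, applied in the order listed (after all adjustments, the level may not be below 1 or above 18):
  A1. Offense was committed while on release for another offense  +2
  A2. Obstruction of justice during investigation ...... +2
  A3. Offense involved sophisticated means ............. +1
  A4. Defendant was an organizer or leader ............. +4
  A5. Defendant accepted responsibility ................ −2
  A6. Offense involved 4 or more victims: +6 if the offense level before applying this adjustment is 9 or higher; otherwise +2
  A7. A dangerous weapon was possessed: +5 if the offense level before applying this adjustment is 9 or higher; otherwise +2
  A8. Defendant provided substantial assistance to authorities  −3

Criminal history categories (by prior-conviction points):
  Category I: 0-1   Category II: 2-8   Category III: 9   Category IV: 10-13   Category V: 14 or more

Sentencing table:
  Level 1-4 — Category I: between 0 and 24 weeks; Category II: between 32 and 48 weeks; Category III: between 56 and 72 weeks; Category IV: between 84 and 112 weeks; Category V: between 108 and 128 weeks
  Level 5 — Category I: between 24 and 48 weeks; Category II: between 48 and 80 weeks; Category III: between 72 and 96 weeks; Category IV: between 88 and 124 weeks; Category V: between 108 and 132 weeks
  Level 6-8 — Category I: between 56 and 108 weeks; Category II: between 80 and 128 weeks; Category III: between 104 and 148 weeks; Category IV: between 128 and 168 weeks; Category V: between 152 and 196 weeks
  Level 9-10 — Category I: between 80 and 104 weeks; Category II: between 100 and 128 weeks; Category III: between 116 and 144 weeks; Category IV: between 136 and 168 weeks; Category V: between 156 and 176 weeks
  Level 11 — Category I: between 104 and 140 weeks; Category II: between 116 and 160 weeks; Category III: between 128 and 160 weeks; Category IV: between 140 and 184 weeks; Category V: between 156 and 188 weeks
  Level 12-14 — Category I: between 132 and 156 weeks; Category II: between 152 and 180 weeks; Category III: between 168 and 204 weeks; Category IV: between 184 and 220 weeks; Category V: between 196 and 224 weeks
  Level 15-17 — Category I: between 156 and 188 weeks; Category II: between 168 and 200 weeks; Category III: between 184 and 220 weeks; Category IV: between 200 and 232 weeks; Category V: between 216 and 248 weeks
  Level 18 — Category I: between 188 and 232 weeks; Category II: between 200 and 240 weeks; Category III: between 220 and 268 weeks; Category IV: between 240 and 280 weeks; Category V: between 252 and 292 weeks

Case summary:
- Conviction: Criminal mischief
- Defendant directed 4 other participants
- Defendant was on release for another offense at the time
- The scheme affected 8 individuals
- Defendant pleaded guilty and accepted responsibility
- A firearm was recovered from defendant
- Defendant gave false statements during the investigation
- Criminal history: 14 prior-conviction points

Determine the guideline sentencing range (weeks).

Base offense level for criminal mischief: 7.
A1 applies: 7 + 2 = 9.
A2 applies: 9 + 2 = 11.
A3 does not apply.
A4 applies: 11 + 4 = 15.
A5 applies: 15 − 2 = 13.
A6 applies (level before this adjustment is 13 ≥ 9, so +6): 13 + 6 = 19.
A7 applies (level before this adjustment is 19 ≥ 9, so +5): 19 + 5 = 24.
Level 24 exceeds the maximum of 18; capped at 18.
Final offense level: 18.
Criminal history: 14 prior points → Category V (14+).
Level 18 falls in the 18 band.
Grid: Level 18 × Category V = 252-292 weeks.

252-292 weeks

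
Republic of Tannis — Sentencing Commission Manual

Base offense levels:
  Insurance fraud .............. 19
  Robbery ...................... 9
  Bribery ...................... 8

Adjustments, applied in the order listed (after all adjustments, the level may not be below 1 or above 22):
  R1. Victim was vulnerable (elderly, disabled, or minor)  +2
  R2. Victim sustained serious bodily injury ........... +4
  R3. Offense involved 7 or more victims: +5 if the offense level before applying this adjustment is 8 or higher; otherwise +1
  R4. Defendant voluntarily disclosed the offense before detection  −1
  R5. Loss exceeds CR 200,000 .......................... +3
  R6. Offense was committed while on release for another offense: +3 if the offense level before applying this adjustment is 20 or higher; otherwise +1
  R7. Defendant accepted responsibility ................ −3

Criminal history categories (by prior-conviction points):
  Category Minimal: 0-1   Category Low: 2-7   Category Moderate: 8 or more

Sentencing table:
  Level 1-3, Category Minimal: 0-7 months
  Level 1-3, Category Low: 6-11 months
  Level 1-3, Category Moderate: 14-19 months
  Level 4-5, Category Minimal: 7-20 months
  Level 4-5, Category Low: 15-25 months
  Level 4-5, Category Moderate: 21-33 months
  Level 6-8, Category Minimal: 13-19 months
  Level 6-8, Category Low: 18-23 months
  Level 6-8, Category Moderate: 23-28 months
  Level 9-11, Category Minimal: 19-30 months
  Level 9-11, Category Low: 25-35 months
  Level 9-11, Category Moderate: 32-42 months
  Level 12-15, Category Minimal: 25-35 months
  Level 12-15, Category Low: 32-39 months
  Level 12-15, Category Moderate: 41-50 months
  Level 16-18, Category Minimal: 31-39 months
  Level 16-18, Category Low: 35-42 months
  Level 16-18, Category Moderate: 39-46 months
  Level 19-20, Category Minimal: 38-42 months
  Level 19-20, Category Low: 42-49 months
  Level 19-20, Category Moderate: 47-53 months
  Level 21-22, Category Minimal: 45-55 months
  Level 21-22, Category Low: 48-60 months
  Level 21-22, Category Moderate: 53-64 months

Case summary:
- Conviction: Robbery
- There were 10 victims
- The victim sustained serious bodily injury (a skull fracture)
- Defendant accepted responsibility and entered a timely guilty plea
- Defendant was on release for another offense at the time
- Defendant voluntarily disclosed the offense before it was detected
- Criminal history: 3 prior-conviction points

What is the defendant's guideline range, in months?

32-39 months

Base offense level for robbery: 9.
R2 applies: 9 + 4 = 13.
R3 applies (level before this adjustment is 13 ≥ 8, so +5): 13 + 5 = 18.
R4 applies: 18 − 1 = 17.
R5 does not apply.
R6 applies (level before this adjustment is 17 < 20, so +1): 17 + 1 = 18.
R7 applies: 18 − 3 = 15.
Final offense level: 15.
Criminal history: 3 prior points → Category Low (2-7).
Level 15 falls in the 12-15 band.
Grid: Level 12-15 × Category Low = 32-39 months.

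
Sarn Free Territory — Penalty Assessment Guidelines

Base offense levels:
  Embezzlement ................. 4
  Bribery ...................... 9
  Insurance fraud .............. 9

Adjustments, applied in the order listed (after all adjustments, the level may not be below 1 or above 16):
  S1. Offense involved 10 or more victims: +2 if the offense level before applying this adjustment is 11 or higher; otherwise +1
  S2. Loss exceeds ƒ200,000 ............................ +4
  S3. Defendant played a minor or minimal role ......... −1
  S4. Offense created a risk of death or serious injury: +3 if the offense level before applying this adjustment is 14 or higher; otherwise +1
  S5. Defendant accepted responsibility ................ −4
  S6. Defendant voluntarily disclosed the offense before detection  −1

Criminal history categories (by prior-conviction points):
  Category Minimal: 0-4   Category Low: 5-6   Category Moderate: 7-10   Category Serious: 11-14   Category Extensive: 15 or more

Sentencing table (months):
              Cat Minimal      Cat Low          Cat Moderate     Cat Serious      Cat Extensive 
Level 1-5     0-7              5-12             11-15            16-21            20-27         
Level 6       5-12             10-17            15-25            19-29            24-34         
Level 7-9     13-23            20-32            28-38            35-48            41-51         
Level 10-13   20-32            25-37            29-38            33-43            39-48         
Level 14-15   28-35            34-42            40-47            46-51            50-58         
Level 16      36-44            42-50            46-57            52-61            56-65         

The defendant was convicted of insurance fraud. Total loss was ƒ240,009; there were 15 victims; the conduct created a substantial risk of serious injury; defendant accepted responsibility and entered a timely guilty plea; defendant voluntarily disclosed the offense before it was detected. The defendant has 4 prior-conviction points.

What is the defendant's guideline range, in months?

20-32 months

Base offense level for insurance fraud: 9.
S1 applies (level before this adjustment is 9 < 11, so +1): 9 + 1 = 10.
S2 applies: 10 + 4 = 14.
S4 applies (level before this adjustment is 14 ≥ 14, so +3): 14 + 3 = 17.
S5 applies: 17 − 4 = 13.
S6 applies: 13 − 1 = 12.
Final offense level: 12.
Criminal history: 4 prior points → Category Minimal (0-4).
Level 12 falls in the 10-13 band.
Grid: Level 10-13 × Category Minimal = 20-32 months.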